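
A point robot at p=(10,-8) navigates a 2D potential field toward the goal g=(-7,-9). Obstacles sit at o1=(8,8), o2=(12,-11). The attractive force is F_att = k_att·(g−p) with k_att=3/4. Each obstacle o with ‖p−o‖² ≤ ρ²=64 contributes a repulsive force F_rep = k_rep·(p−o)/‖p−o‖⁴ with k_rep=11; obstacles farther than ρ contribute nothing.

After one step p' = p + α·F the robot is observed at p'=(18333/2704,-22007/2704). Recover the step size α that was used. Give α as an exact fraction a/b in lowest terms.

α = 1/4

F_att = 3/4·(g−p) = 3/4·(-17,-1) = (-12.7500,-0.7500)
o1: d²=260 > ρ²=64 → inactive
o2: d²=13 ≤ ρ²=64; F_rep = 11·(-2,3)/13² = (-0.1302,0.1953)
F = F_att + ΣF_rep = (-12.8802,-0.5547)
Δp = p'−p = (-3.2200,-0.1387); α = Δx/Fx = (-8707/2704) / (-8707/676) = 1/4
check: Δy/Fy = (-375/2704) / (-375/676) = 1/4 ✓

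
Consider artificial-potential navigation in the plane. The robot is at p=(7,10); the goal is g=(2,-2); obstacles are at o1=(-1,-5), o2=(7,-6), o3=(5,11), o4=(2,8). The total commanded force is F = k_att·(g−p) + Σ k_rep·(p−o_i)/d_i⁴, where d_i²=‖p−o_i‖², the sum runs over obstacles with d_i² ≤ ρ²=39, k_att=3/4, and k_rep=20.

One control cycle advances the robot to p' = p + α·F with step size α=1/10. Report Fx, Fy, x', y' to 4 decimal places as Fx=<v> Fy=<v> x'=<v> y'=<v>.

Fx=-2.0311 Fy=-9.7524 x'=6.7969 y'=9.0248

F_att = 3/4·(g−p) = 3/4·(-5,-12) = (-3.7500,-9.0000)
o1: d²=289 > ρ²=39 → inactive
o2: d²=256 > ρ²=39 → inactive
o3: d²=5 ≤ ρ²=39; F_rep = 20·(2,-1)/5² = (1.6000,-0.8000)
o4: d²=29 ≤ ρ²=39; F_rep = 20·(5,2)/29² = (0.1189,0.0476)
F = F_att + ΣF_rep = (-2.0311,-9.7524)
p' = p + 1/10·F = (6.7969,9.0248)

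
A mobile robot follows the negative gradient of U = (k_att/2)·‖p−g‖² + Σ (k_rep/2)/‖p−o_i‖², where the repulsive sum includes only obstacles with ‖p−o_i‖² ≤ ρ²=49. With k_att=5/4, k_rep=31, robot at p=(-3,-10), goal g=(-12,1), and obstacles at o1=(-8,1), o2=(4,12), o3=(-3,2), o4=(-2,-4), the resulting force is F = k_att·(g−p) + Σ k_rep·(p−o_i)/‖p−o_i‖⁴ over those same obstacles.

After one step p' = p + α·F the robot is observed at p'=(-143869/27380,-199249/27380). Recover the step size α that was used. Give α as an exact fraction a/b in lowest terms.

α = 1/5

F_att = 5/4·(g−p) = 5/4·(-9,11) = (-11.2500,13.7500)
o1: d²=146 > ρ²=49 → inactive
o2: d²=533 > ρ²=49 → inactive
o3: d²=144 > ρ²=49 → inactive
o4: d²=37 ≤ ρ²=49; F_rep = 31·(-1,-6)/37² = (-0.0226,-0.1359)
F = F_att + ΣF_rep = (-11.2726,13.6141)
Δp = p'−p = (-2.2545,2.7228); α = Δx/Fx = (-61729/27380) / (-61729/5476) = 1/5
check: Δy/Fy = (74551/27380) / (74551/5476) = 1/5 ✓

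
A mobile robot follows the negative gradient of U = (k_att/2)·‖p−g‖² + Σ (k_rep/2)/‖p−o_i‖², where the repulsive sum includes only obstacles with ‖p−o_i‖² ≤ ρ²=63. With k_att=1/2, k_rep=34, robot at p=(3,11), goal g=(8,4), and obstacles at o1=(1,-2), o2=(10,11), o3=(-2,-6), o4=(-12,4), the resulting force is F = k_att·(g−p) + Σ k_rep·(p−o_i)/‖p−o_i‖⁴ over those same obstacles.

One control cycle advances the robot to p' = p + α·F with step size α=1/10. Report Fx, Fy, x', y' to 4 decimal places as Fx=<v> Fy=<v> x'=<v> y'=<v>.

F_att = 1/2·(g−p) = 1/2·(5,-7) = (2.5000,-3.5000)
o1: d²=173 > ρ²=63 → inactive
o2: d²=49 ≤ ρ²=63; F_rep = 34·(-7,0)/49² = (-0.0991,0.0000)
o3: d²=314 > ρ²=63 → inactive
o4: d²=274 > ρ²=63 → inactive
F = F_att + ΣF_rep = (2.4009,-3.5000)
p' = p + 1/10·F = (3.2401,10.6500)

Fx=2.4009 Fy=-3.5000 x'=3.2401 y'=10.6500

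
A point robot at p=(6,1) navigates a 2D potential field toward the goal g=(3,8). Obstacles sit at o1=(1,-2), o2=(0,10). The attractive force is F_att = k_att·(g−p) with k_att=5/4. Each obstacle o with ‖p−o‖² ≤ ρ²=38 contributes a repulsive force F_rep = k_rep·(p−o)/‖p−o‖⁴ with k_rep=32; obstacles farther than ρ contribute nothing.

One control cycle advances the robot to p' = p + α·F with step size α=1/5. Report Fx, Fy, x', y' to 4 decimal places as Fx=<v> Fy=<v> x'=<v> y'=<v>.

F_att = 5/4·(g−p) = 5/4·(-3,7) = (-3.7500,8.7500)
o1: d²=34 ≤ ρ²=38; F_rep = 32·(5,3)/34² = (0.1384,0.0830)
o2: d²=117 > ρ²=38 → inactive
F = F_att + ΣF_rep = (-3.6116,8.8330)
p' = p + 1/5·F = (5.2777,2.7666)

Fx=-3.6116 Fy=8.8330 x'=5.2777 y'=2.7666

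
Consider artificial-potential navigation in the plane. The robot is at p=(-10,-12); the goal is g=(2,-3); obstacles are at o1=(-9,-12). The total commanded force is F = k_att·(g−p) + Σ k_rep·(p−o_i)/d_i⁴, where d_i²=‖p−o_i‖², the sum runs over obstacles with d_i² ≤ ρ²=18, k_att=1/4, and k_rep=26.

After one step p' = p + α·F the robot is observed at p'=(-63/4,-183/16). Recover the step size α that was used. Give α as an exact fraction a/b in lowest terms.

F_att = 1/4·(g−p) = 1/4·(12,9) = (3.0000,2.2500)
o1: d²=1 ≤ ρ²=18; F_rep = 26·(-1,0)/1² = (-26.0000,0.0000)
F = F_att + ΣF_rep = (-23.0000,2.2500)
Δp = p'−p = (-5.7500,0.5625); α = Δx/Fx = (-23/4) / (-23) = 1/4
check: Δy/Fy = (9/16) / (9/4) = 1/4 ✓

α = 1/4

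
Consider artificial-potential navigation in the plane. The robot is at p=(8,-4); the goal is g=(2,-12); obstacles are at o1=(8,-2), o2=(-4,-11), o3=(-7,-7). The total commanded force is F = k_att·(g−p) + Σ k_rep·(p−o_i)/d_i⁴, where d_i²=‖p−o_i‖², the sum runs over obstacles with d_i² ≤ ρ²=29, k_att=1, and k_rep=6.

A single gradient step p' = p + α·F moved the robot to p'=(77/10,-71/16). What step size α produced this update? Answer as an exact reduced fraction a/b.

α = 1/20

F_att = 1·(g−p) = 1·(-6,-8) = (-6.0000,-8.0000)
o1: d²=4 ≤ ρ²=29; F_rep = 6·(0,-2)/4² = (0.0000,-0.7500)
o2: d²=193 > ρ²=29 → inactive
o3: d²=234 > ρ²=29 → inactive
F = F_att + ΣF_rep = (-6.0000,-8.7500)
Δp = p'−p = (-0.3000,-0.4375); α = Δx/Fx = (-3/10) / (-6) = 1/20
check: Δy/Fy = (-7/16) / (-35/4) = 1/20 ✓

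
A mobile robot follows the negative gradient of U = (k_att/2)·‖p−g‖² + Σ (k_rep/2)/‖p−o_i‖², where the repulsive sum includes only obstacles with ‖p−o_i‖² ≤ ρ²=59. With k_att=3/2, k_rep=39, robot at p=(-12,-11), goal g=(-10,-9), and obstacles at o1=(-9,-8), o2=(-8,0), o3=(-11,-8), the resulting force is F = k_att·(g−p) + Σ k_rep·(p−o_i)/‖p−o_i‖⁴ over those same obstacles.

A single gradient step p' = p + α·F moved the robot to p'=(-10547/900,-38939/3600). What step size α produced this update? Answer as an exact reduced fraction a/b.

α = 1/8

F_att = 3/2·(g−p) = 3/2·(2,2) = (3.0000,3.0000)
o1: d²=18 ≤ ρ²=59; F_rep = 39·(-3,-3)/18² = (-0.3611,-0.3611)
o2: d²=137 > ρ²=59 → inactive
o3: d²=10 ≤ ρ²=59; F_rep = 39·(-1,-3)/10² = (-0.3900,-1.1700)
F = F_att + ΣF_rep = (2.2489,1.4689)
Δp = p'−p = (0.2811,0.1836); α = Δx/Fx = (253/900) / (506/225) = 1/8
check: Δy/Fy = (661/3600) / (661/450) = 1/8 ✓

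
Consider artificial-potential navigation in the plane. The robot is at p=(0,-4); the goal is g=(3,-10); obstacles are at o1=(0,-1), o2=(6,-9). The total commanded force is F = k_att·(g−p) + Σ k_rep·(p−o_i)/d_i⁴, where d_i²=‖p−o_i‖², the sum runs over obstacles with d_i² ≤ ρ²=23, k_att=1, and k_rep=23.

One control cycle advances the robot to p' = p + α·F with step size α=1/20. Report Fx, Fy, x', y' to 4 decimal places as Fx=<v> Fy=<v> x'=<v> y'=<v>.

F_att = 1·(g−p) = 1·(3,-6) = (3.0000,-6.0000)
o1: d²=9 ≤ ρ²=23; F_rep = 23·(0,-3)/9² = (0.0000,-0.8519)
o2: d²=61 > ρ²=23 → inactive
F = F_att + ΣF_rep = (3.0000,-6.8519)
p' = p + 1/20·F = (0.1500,-4.3426)

Fx=3.0000 Fy=-6.8519 x'=0.1500 y'=-4.3426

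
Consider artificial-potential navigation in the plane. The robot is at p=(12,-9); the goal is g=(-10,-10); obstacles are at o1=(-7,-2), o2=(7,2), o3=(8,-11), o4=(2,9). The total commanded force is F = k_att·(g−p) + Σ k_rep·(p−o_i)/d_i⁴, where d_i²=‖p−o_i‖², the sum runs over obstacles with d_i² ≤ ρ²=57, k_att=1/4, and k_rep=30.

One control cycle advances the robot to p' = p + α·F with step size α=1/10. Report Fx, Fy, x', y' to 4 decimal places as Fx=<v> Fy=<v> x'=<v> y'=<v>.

F_att = 1/4·(g−p) = 1/4·(-22,-1) = (-5.5000,-0.2500)
o1: d²=410 > ρ²=57 → inactive
o2: d²=146 > ρ²=57 → inactive
o3: d²=20 ≤ ρ²=57; F_rep = 30·(4,2)/20² = (0.3000,0.1500)
o4: d²=424 > ρ²=57 → inactive
F = F_att + ΣF_rep = (-5.2000,-0.1000)
p' = p + 1/10·F = (11.4800,-9.0100)

Fx=-5.2000 Fy=-0.1000 x'=11.4800 y'=-9.0100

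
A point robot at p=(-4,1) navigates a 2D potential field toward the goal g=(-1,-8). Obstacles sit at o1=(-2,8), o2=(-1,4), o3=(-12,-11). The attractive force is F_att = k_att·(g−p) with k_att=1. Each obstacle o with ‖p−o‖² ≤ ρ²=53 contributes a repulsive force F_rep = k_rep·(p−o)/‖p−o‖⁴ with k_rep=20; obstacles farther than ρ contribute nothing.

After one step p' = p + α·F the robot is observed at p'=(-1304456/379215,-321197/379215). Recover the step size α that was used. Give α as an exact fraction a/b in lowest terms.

F_att = 1·(g−p) = 1·(3,-9) = (3.0000,-9.0000)
o1: d²=53 ≤ ρ²=53; F_rep = 20·(-2,-7)/53² = (-0.0142,-0.0498)
o2: d²=18 ≤ ρ²=53; F_rep = 20·(-3,-3)/18² = (-0.1852,-0.1852)
o3: d²=208 > ρ²=53 → inactive
F = F_att + ΣF_rep = (2.8006,-9.2350)
Δp = p'−p = (0.5601,-1.8470); α = Δx/Fx = (212404/379215) / (212404/75843) = 1/5
check: Δy/Fy = (-700412/379215) / (-700412/75843) = 1/5 ✓

α = 1/5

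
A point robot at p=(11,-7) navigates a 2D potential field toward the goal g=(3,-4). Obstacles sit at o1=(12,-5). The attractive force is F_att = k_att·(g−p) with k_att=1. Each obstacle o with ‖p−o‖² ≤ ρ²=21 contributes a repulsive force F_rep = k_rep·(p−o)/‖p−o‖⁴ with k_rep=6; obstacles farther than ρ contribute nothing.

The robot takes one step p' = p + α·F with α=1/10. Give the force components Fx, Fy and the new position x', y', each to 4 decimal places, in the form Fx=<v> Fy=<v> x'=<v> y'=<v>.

F_att = 1·(g−p) = 1·(-8,3) = (-8.0000,3.0000)
o1: d²=5 ≤ ρ²=21; F_rep = 6·(-1,-2)/5² = (-0.2400,-0.4800)
F = F_att + ΣF_rep = (-8.2400,2.5200)
p' = p + 1/10·F = (10.1760,-6.7480)

Fx=-8.2400 Fy=2.5200 x'=10.1760 y'=-6.7480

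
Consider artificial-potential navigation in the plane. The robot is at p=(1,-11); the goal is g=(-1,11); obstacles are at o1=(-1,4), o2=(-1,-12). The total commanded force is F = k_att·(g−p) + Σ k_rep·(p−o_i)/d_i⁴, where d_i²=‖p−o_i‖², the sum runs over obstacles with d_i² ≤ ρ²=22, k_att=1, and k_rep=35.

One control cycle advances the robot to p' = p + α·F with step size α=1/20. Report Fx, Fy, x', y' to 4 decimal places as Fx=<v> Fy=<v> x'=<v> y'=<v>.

Fx=0.8000 Fy=23.4000 x'=1.0400 y'=-9.8300

F_att = 1·(g−p) = 1·(-2,22) = (-2.0000,22.0000)
o1: d²=229 > ρ²=22 → inactive
o2: d²=5 ≤ ρ²=22; F_rep = 35·(2,1)/5² = (2.8000,1.4000)
F = F_att + ΣF_rep = (0.8000,23.4000)
p' = p + 1/20·F = (1.0400,-9.8300)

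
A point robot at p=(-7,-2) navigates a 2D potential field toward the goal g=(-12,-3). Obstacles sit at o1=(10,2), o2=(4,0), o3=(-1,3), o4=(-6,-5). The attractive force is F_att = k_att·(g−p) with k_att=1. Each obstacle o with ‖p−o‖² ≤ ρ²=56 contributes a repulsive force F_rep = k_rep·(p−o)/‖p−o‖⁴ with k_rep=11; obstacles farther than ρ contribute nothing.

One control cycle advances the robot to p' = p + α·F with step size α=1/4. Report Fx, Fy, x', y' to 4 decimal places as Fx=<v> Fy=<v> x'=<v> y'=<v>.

Fx=-5.1100 Fy=-0.6700 x'=-8.2775 y'=-2.1675

F_att = 1·(g−p) = 1·(-5,-1) = (-5.0000,-1.0000)
o1: d²=305 > ρ²=56 → inactive
o2: d²=125 > ρ²=56 → inactive
o3: d²=61 > ρ²=56 → inactive
o4: d²=10 ≤ ρ²=56; F_rep = 11·(-1,3)/10² = (-0.1100,0.3300)
F = F_att + ΣF_rep = (-5.1100,-0.6700)
p' = p + 1/4·F = (-8.2775,-2.1675)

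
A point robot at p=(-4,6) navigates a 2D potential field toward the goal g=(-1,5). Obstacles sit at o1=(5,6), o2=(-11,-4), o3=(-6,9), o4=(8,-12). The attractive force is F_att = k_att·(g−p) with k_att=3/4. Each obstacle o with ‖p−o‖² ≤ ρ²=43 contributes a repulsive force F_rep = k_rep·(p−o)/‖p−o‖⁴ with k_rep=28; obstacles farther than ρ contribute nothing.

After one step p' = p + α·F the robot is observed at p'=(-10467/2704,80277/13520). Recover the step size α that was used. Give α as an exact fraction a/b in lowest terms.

F_att = 3/4·(g−p) = 3/4·(3,-1) = (2.2500,-0.7500)
o1: d²=81 > ρ²=43 → inactive
o2: d²=149 > ρ²=43 → inactive
o3: d²=13 ≤ ρ²=43; F_rep = 28·(2,-3)/13² = (0.3314,-0.4970)
o4: d²=468 > ρ²=43 → inactive
F = F_att + ΣF_rep = (2.5814,-1.2470)
Δp = p'−p = (0.1291,-0.0624); α = Δx/Fx = (349/2704) / (1745/676) = 1/20
check: Δy/Fy = (-843/13520) / (-843/676) = 1/20 ✓

α = 1/20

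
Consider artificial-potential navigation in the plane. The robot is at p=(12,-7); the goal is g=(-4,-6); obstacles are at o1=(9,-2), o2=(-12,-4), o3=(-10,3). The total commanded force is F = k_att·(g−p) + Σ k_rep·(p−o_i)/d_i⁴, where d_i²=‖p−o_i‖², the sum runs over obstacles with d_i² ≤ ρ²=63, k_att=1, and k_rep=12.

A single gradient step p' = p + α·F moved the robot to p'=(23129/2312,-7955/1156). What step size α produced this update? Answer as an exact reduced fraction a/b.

F_att = 1·(g−p) = 1·(-16,1) = (-16.0000,1.0000)
o1: d²=34 ≤ ρ²=63; F_rep = 12·(3,-5)/34² = (0.0311,-0.0519)
o2: d²=585 > ρ²=63 → inactive
o3: d²=584 > ρ²=63 → inactive
F = F_att + ΣF_rep = (-15.9689,0.9481)
Δp = p'−p = (-1.9961,0.1185); α = Δx/Fx = (-4615/2312) / (-4615/289) = 1/8
check: Δy/Fy = (137/1156) / (274/289) = 1/8 ✓

α = 1/8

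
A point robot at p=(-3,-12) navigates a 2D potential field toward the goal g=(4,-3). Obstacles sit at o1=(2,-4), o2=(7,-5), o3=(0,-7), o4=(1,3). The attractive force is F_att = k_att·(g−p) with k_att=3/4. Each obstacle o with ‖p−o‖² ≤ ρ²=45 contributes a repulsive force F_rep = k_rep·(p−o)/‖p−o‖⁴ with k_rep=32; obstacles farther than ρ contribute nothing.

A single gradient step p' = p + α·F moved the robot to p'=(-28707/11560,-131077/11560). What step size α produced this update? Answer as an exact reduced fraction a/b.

α = 1/10

F_att = 3/4·(g−p) = 3/4·(7,9) = (5.2500,6.7500)
o1: d²=89 > ρ²=45 → inactive
o2: d²=149 > ρ²=45 → inactive
o3: d²=34 ≤ ρ²=45; F_rep = 32·(-3,-5)/34² = (-0.0830,-0.1384)
o4: d²=241 > ρ²=45 → inactive
F = F_att + ΣF_rep = (5.1670,6.6116)
Δp = p'−p = (0.5167,0.6612); α = Δx/Fx = (5973/11560) / (5973/1156) = 1/10
check: Δy/Fy = (7643/11560) / (7643/1156) = 1/10 ✓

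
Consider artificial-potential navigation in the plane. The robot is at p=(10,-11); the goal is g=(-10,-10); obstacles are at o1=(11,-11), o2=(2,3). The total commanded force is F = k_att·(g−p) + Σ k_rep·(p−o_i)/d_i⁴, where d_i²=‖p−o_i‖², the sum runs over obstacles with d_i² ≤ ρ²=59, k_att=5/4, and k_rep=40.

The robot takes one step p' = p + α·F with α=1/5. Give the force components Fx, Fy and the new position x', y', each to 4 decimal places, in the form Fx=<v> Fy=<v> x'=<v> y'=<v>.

Fx=-65.0000 Fy=1.2500 x'=-3.0000 y'=-10.7500

F_att = 5/4·(g−p) = 5/4·(-20,1) = (-25.0000,1.2500)
o1: d²=1 ≤ ρ²=59; F_rep = 40·(-1,0)/1² = (-40.0000,0.0000)
o2: d²=260 > ρ²=59 → inactive
F = F_att + ΣF_rep = (-65.0000,1.2500)
p' = p + 1/5·F = (-3.0000,-10.7500)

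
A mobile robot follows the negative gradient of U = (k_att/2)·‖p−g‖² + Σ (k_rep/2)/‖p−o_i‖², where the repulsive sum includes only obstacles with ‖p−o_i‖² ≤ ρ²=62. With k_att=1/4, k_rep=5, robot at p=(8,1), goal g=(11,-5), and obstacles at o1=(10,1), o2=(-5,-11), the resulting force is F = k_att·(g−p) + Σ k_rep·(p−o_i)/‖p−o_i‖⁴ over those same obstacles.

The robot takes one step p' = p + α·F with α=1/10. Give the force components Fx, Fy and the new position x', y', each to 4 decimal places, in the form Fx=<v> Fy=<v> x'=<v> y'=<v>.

Fx=0.1250 Fy=-1.5000 x'=8.0125 y'=0.8500

F_att = 1/4·(g−p) = 1/4·(3,-6) = (0.7500,-1.5000)
o1: d²=4 ≤ ρ²=62; F_rep = 5·(-2,0)/4² = (-0.6250,0.0000)
o2: d²=313 > ρ²=62 → inactive
F = F_att + ΣF_rep = (0.1250,-1.5000)
p' = p + 1/10·F = (8.0125,0.8500)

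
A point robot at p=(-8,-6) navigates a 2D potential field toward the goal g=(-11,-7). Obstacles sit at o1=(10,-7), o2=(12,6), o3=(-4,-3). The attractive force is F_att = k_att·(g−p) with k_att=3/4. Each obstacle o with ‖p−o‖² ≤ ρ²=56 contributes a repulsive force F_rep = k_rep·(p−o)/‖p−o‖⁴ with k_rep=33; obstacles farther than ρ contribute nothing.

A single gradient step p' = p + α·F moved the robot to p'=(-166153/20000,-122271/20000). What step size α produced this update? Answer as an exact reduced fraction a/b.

α = 1/8

F_att = 3/4·(g−p) = 3/4·(-3,-1) = (-2.2500,-0.7500)
o1: d²=325 > ρ²=56 → inactive
o2: d²=544 > ρ²=56 → inactive
o3: d²=25 ≤ ρ²=56; F_rep = 33·(-4,-3)/25² = (-0.2112,-0.1584)
F = F_att + ΣF_rep = (-2.4612,-0.9084)
Δp = p'−p = (-0.3076,-0.1135); α = Δx/Fx = (-6153/20000) / (-6153/2500) = 1/8
check: Δy/Fy = (-2271/20000) / (-2271/2500) = 1/8 ✓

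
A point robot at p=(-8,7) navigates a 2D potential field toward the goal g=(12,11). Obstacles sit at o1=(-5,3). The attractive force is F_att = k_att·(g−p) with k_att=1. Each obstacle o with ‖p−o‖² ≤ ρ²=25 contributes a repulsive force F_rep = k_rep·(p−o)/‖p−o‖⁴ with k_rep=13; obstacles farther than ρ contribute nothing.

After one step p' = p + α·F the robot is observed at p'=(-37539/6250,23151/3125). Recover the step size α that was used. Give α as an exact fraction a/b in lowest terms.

F_att = 1·(g−p) = 1·(20,4) = (20.0000,4.0000)
o1: d²=25 ≤ ρ²=25; F_rep = 13·(-3,4)/25² = (-0.0624,0.0832)
F = F_att + ΣF_rep = (19.9376,4.0832)
Δp = p'−p = (1.9938,0.4083); α = Δx/Fx = (12461/6250) / (12461/625) = 1/10
check: Δy/Fy = (1276/3125) / (2552/625) = 1/10 ✓

α = 1/10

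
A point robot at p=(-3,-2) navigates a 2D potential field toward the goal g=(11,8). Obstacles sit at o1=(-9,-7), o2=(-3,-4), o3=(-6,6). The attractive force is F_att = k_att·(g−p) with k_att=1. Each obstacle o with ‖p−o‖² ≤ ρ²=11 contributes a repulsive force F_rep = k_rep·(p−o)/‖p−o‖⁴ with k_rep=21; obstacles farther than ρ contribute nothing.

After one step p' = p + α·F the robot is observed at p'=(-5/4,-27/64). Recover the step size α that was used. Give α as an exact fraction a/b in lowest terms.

F_att = 1·(g−p) = 1·(14,10) = (14.0000,10.0000)
o1: d²=61 > ρ²=11 → inactive
o2: d²=4 ≤ ρ²=11; F_rep = 21·(0,2)/4² = (0.0000,2.6250)
o3: d²=73 > ρ²=11 → inactive
F = F_att + ΣF_rep = (14.0000,12.6250)
Δp = p'−p = (1.7500,1.5781); α = Δx/Fx = (7/4) / (14) = 1/8
check: Δy/Fy = (101/64) / (101/8) = 1/8 ✓

α = 1/8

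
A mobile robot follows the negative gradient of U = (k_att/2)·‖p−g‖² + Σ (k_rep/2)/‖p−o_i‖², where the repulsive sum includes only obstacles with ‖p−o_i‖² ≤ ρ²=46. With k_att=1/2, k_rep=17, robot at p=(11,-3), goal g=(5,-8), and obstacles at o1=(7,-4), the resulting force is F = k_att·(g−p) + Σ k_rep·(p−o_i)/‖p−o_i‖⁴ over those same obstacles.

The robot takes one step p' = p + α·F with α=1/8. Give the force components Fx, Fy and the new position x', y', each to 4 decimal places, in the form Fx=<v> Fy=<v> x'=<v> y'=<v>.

Fx=-2.7647 Fy=-2.4412 x'=10.6544 y'=-3.3051

F_att = 1/2·(g−p) = 1/2·(-6,-5) = (-3.0000,-2.5000)
o1: d²=17 ≤ ρ²=46; F_rep = 17·(4,1)/17² = (0.2353,0.0588)
F = F_att + ΣF_rep = (-2.7647,-2.4412)
p' = p + 1/8·F = (10.6544,-3.3051)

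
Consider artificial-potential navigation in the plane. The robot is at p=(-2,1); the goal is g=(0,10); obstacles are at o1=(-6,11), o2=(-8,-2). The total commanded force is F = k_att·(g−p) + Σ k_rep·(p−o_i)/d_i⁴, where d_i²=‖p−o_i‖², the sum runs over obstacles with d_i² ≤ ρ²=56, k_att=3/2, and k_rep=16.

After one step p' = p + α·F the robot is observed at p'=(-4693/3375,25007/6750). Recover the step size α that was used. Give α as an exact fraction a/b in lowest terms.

α = 1/5

F_att = 3/2·(g−p) = 3/2·(2,9) = (3.0000,13.5000)
o1: d²=116 > ρ²=56 → inactive
o2: d²=45 ≤ ρ²=56; F_rep = 16·(6,3)/45² = (0.0474,0.0237)
F = F_att + ΣF_rep = (3.0474,13.5237)
Δp = p'−p = (0.6095,2.7047); α = Δx/Fx = (2057/3375) / (2057/675) = 1/5
check: Δy/Fy = (18257/6750) / (18257/1350) = 1/5 ✓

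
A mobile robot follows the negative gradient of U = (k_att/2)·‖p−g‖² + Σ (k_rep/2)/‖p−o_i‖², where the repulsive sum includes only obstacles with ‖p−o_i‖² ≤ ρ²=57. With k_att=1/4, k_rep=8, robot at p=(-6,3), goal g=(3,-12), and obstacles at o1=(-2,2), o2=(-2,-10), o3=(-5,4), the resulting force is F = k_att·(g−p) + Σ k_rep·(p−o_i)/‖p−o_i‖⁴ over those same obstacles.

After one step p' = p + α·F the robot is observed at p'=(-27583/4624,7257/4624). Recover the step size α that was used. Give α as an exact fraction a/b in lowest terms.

F_att = 1/4·(g−p) = 1/4·(9,-15) = (2.2500,-3.7500)
o1: d²=17 ≤ ρ²=57; F_rep = 8·(-4,1)/17² = (-0.1107,0.0277)
o2: d²=185 > ρ²=57 → inactive
o3: d²=2 ≤ ρ²=57; F_rep = 8·(-1,-1)/2² = (-2.0000,-2.0000)
F = F_att + ΣF_rep = (0.1393,-5.7223)
Δp = p'−p = (0.0348,-1.4306); α = Δx/Fx = (161/4624) / (161/1156) = 1/4
check: Δy/Fy = (-6615/4624) / (-6615/1156) = 1/4 ✓

α = 1/4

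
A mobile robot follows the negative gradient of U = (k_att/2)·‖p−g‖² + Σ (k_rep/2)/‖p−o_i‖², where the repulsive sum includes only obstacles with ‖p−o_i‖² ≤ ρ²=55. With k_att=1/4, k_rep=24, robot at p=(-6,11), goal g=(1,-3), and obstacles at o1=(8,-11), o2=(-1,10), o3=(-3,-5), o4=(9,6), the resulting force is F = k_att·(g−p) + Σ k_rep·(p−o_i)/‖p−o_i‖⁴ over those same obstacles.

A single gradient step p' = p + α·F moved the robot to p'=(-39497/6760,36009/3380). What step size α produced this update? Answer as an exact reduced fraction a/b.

F_att = 1/4·(g−p) = 1/4·(7,-14) = (1.7500,-3.5000)
o1: d²=680 > ρ²=55 → inactive
o2: d²=26 ≤ ρ²=55; F_rep = 24·(-5,1)/26² = (-0.1775,0.0355)
o3: d²=265 > ρ²=55 → inactive
o4: d²=250 > ρ²=55 → inactive
F = F_att + ΣF_rep = (1.5725,-3.4645)
Δp = p'−p = (0.1572,-0.3464); α = Δx/Fx = (1063/6760) / (1063/676) = 1/10
check: Δy/Fy = (-1171/3380) / (-1171/338) = 1/10 ✓

α = 1/10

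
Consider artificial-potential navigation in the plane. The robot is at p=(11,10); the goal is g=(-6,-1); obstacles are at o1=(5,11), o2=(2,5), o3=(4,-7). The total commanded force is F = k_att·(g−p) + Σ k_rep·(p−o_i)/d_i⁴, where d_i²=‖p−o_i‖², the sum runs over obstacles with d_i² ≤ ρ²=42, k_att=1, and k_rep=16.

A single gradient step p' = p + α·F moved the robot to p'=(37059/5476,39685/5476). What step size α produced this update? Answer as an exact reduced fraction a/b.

F_att = 1·(g−p) = 1·(-17,-11) = (-17.0000,-11.0000)
o1: d²=37 ≤ ρ²=42; F_rep = 16·(6,-1)/37² = (0.0701,-0.0117)
o2: d²=106 > ρ²=42 → inactive
o3: d²=338 > ρ²=42 → inactive
F = F_att + ΣF_rep = (-16.9299,-11.0117)
Δp = p'−p = (-4.2325,-2.7529); α = Δx/Fx = (-23177/5476) / (-23177/1369) = 1/4
check: Δy/Fy = (-15075/5476) / (-15075/1369) = 1/4 ✓

α = 1/4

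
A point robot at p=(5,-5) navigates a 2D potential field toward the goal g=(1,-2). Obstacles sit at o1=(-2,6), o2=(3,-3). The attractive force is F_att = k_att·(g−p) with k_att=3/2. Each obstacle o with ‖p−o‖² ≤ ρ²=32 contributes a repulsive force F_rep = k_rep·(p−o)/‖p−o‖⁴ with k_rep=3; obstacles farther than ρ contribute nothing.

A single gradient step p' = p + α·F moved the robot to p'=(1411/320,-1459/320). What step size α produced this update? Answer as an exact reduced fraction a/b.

F_att = 3/2·(g−p) = 3/2·(-4,3) = (-6.0000,4.5000)
o1: d²=170 > ρ²=32 → inactive
o2: d²=8 ≤ ρ²=32; F_rep = 3·(2,-2)/8² = (0.0938,-0.0938)
F = F_att + ΣF_rep = (-5.9062,4.4062)
Δp = p'−p = (-0.5906,0.4406); α = Δx/Fx = (-189/320) / (-189/32) = 1/10
check: Δy/Fy = (141/320) / (141/32) = 1/10 ✓

α = 1/10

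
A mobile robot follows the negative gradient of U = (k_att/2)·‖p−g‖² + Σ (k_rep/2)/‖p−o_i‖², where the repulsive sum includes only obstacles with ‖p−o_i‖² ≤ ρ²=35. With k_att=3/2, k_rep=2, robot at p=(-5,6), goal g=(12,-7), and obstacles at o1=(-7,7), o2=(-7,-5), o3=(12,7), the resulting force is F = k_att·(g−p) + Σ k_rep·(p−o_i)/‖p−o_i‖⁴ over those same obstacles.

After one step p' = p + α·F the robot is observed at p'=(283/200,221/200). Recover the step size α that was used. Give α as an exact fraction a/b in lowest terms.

F_att = 3/2·(g−p) = 3/2·(17,-13) = (25.5000,-19.5000)
o1: d²=5 ≤ ρ²=35; F_rep = 2·(2,-1)/5² = (0.1600,-0.0800)
o2: d²=125 > ρ²=35 → inactive
o3: d²=290 > ρ²=35 → inactive
F = F_att + ΣF_rep = (25.6600,-19.5800)
Δp = p'−p = (6.4150,-4.8950); α = Δx/Fx = (1283/200) / (1283/50) = 1/4
check: Δy/Fy = (-979/200) / (-979/50) = 1/4 ✓

α = 1/4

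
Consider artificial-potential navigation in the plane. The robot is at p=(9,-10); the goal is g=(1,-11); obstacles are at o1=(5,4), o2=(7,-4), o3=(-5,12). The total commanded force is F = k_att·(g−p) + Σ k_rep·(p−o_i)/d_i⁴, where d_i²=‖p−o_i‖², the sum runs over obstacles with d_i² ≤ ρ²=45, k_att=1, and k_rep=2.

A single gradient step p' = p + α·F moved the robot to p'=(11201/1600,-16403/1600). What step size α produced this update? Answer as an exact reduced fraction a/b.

F_att = 1·(g−p) = 1·(-8,-1) = (-8.0000,-1.0000)
o1: d²=212 > ρ²=45 → inactive
o2: d²=40 ≤ ρ²=45; F_rep = 2·(2,-6)/40² = (0.0025,-0.0075)
o3: d²=680 > ρ²=45 → inactive
F = F_att + ΣF_rep = (-7.9975,-1.0075)
Δp = p'−p = (-1.9994,-0.2519); α = Δx/Fx = (-3199/1600) / (-3199/400) = 1/4
check: Δy/Fy = (-403/1600) / (-403/400) = 1/4 ✓

α = 1/4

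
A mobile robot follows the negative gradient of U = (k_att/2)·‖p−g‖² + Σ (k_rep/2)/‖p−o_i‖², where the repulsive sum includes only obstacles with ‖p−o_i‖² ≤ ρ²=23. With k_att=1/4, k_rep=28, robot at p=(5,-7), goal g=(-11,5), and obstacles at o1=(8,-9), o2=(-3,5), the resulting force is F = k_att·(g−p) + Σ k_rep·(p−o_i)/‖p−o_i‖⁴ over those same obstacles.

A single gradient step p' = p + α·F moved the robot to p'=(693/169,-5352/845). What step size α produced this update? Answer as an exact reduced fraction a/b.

F_att = 1/4·(g−p) = 1/4·(-16,12) = (-4.0000,3.0000)
o1: d²=13 ≤ ρ²=23; F_rep = 28·(-3,2)/13² = (-0.4970,0.3314)
o2: d²=208 > ρ²=23 → inactive
F = F_att + ΣF_rep = (-4.4970,3.3314)
Δp = p'−p = (-0.8994,0.6663); α = Δx/Fx = (-152/169) / (-760/169) = 1/5
check: Δy/Fy = (563/845) / (563/169) = 1/5 ✓

α = 1/5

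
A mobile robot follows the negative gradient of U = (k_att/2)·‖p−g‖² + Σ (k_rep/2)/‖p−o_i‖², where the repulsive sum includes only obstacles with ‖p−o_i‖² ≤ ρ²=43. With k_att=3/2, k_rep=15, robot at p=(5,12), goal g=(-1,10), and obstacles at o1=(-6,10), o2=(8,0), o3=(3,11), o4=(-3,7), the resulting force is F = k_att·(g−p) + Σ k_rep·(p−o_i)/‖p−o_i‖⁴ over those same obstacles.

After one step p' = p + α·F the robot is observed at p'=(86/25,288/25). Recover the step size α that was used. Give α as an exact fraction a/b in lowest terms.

F_att = 3/2·(g−p) = 3/2·(-6,-2) = (-9.0000,-3.0000)
o1: d²=125 > ρ²=43 → inactive
o2: d²=153 > ρ²=43 → inactive
o3: d²=5 ≤ ρ²=43; F_rep = 15·(2,1)/5² = (1.2000,0.6000)
o4: d²=89 > ρ²=43 → inactive
F = F_att + ΣF_rep = (-7.8000,-2.4000)
Δp = p'−p = (-1.5600,-0.4800); α = Δx/Fx = (-39/25) / (-39/5) = 1/5
check: Δy/Fy = (-12/25) / (-12/5) = 1/5 ✓

α = 1/5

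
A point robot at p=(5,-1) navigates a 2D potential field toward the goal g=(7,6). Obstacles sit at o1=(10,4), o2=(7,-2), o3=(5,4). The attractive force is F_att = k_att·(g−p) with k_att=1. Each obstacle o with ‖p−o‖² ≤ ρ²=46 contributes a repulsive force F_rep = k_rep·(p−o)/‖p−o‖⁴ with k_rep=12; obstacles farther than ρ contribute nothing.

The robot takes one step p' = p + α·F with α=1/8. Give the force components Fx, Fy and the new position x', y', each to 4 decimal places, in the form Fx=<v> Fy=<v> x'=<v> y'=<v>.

F_att = 1·(g−p) = 1·(2,7) = (2.0000,7.0000)
o1: d²=50 > ρ²=46 → inactive
o2: d²=5 ≤ ρ²=46; F_rep = 12·(-2,1)/5² = (-0.9600,0.4800)
o3: d²=25 ≤ ρ²=46; F_rep = 12·(0,-5)/25² = (0.0000,-0.0960)
F = F_att + ΣF_rep = (1.0400,7.3840)
p' = p + 1/8·F = (5.1300,-0.0770)

Fx=1.0400 Fy=7.3840 x'=5.1300 y'=-0.0770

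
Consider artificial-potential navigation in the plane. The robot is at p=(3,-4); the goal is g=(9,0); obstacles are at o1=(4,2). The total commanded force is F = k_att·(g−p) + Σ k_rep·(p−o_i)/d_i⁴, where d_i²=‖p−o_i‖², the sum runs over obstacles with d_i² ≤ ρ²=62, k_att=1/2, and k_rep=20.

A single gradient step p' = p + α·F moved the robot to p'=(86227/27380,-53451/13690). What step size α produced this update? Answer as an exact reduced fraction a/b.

F_att = 1/2·(g−p) = 1/2·(6,4) = (3.0000,2.0000)
o1: d²=37 ≤ ρ²=62; F_rep = 20·(-1,-6)/37² = (-0.0146,-0.0877)
F = F_att + ΣF_rep = (2.9854,1.9123)
Δp = p'−p = (0.1493,0.0956); α = Δx/Fx = (4087/27380) / (4087/1369) = 1/20
check: Δy/Fy = (1309/13690) / (2618/1369) = 1/20 ✓

α = 1/20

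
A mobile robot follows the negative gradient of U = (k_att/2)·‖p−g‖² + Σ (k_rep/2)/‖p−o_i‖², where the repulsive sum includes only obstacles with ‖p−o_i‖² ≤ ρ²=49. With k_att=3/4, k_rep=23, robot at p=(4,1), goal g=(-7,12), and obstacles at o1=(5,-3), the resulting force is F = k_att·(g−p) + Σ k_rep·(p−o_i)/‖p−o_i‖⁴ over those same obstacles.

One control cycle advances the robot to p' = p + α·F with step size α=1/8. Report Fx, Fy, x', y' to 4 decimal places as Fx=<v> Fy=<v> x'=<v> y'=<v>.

F_att = 3/4·(g−p) = 3/4·(-11,11) = (-8.2500,8.2500)
o1: d²=17 ≤ ρ²=49; F_rep = 23·(-1,4)/17² = (-0.0796,0.3183)
F = F_att + ΣF_rep = (-8.3296,8.5683)
p' = p + 1/8·F = (2.9588,2.0710)

Fx=-8.3296 Fy=8.5683 x'=2.9588 y'=2.0710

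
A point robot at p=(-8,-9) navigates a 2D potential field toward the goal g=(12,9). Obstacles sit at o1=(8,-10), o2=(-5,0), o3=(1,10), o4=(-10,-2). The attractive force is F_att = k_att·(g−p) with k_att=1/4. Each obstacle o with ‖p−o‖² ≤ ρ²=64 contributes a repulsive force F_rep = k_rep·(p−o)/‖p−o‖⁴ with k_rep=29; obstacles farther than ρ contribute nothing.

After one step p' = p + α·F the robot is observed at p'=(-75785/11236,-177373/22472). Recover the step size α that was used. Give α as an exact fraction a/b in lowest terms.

F_att = 1/4·(g−p) = 1/4·(20,18) = (5.0000,4.5000)
o1: d²=257 > ρ²=64 → inactive
o2: d²=90 > ρ²=64 → inactive
o3: d²=442 > ρ²=64 → inactive
o4: d²=53 ≤ ρ²=64; F_rep = 29·(2,-7)/53² = (0.0206,-0.0723)
F = F_att + ΣF_rep = (5.0206,4.4277)
Δp = p'−p = (1.2552,1.1069); α = Δx/Fx = (14103/11236) / (14103/2809) = 1/4
check: Δy/Fy = (24875/22472) / (24875/5618) = 1/4 ✓

α = 1/4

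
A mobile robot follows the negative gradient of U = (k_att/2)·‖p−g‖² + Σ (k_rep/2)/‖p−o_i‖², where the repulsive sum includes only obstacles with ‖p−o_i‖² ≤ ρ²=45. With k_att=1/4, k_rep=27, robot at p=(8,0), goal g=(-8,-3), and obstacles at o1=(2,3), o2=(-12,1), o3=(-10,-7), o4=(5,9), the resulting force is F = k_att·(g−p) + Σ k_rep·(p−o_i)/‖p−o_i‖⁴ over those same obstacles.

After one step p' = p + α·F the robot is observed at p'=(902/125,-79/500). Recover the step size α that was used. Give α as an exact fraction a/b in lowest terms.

α = 1/5

F_att = 1/4·(g−p) = 1/4·(-16,-3) = (-4.0000,-0.7500)
o1: d²=45 ≤ ρ²=45; F_rep = 27·(6,-3)/45² = (0.0800,-0.0400)
o2: d²=401 > ρ²=45 → inactive
o3: d²=373 > ρ²=45 → inactive
o4: d²=90 > ρ²=45 → inactive
F = F_att + ΣF_rep = (-3.9200,-0.7900)
Δp = p'−p = (-0.7840,-0.1580); α = Δx/Fx = (-98/125) / (-98/25) = 1/5
check: Δy/Fy = (-79/500) / (-79/100) = 1/5 ✓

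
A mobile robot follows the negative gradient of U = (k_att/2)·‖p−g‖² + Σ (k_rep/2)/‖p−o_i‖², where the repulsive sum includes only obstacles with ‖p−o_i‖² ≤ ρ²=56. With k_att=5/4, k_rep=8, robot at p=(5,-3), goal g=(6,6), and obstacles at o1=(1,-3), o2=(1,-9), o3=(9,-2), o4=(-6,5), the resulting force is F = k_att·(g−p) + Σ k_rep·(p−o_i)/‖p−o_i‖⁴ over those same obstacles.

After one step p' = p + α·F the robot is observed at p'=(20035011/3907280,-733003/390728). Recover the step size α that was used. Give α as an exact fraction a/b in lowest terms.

F_att = 5/4·(g−p) = 5/4·(1,9) = (1.2500,11.2500)
o1: d²=16 ≤ ρ²=56; F_rep = 8·(4,0)/16² = (0.1250,0.0000)
o2: d²=52 ≤ ρ²=56; F_rep = 8·(4,6)/52² = (0.0118,0.0178)
o3: d²=17 ≤ ρ²=56; F_rep = 8·(-4,-1)/17² = (-0.1107,-0.0277)
o4: d²=185 > ρ²=56 → inactive
F = F_att + ΣF_rep = (1.2761,11.2401)
Δp = p'−p = (0.1276,1.1240); α = Δx/Fx = (498611/3907280) / (498611/390728) = 1/10
check: Δy/Fy = (439181/390728) / (2195905/195364) = 1/10 ✓

α = 1/10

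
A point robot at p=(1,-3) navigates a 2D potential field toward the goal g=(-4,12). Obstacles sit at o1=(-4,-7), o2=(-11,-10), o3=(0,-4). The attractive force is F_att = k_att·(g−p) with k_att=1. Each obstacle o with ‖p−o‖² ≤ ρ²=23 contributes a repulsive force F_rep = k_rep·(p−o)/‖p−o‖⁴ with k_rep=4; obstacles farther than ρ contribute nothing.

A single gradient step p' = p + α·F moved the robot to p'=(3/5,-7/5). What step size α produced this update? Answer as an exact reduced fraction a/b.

α = 1/10

F_att = 1·(g−p) = 1·(-5,15) = (-5.0000,15.0000)
o1: d²=41 > ρ²=23 → inactive
o2: d²=193 > ρ²=23 → inactive
o3: d²=2 ≤ ρ²=23; F_rep = 4·(1,1)/2² = (1.0000,1.0000)
F = F_att + ΣF_rep = (-4.0000,16.0000)
Δp = p'−p = (-0.4000,1.6000); α = Δx/Fx = (-2/5) / (-4) = 1/10
check: Δy/Fy = (8/5) / (16) = 1/10 ✓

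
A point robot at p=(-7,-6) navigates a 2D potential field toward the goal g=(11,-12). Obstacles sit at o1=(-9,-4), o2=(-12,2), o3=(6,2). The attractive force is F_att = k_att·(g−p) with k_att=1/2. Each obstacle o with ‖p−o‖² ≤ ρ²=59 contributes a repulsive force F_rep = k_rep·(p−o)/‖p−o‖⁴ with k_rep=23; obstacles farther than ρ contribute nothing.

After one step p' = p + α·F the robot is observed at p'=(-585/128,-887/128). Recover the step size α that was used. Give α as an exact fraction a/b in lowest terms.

F_att = 1/2·(g−p) = 1/2·(18,-6) = (9.0000,-3.0000)
o1: d²=8 ≤ ρ²=59; F_rep = 23·(2,-2)/8² = (0.7188,-0.7188)
o2: d²=89 > ρ²=59 → inactive
o3: d²=233 > ρ²=59 → inactive
F = F_att + ΣF_rep = (9.7188,-3.7188)
Δp = p'−p = (2.4297,-0.9297); α = Δx/Fx = (311/128) / (311/32) = 1/4
check: Δy/Fy = (-119/128) / (-119/32) = 1/4 ✓

α = 1/4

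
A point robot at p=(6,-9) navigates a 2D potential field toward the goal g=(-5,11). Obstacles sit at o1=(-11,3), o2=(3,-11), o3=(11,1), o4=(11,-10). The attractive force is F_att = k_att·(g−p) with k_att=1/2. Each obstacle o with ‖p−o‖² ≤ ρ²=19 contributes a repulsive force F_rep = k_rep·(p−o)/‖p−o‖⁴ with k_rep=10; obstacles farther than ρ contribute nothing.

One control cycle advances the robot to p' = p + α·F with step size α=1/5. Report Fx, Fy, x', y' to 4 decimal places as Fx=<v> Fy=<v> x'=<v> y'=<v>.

Fx=-5.3225 Fy=10.1183 x'=4.9355 y'=-6.9763

F_att = 1/2·(g−p) = 1/2·(-11,20) = (-5.5000,10.0000)
o1: d²=433 > ρ²=19 → inactive
o2: d²=13 ≤ ρ²=19; F_rep = 10·(3,2)/13² = (0.1775,0.1183)
o3: d²=125 > ρ²=19 → inactive
o4: d²=26 > ρ²=19 → inactive
F = F_att + ΣF_rep = (-5.3225,10.1183)
p' = p + 1/5·F = (4.9355,-6.9763)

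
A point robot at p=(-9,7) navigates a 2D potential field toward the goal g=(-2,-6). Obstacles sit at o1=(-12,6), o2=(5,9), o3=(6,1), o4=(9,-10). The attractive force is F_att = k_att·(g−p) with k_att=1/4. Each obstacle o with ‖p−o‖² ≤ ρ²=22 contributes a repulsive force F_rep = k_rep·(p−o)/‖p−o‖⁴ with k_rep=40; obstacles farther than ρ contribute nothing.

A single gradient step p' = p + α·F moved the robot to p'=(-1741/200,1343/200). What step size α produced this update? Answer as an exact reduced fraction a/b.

F_att = 1/4·(g−p) = 1/4·(7,-13) = (1.7500,-3.2500)
o1: d²=10 ≤ ρ²=22; F_rep = 40·(3,1)/10² = (1.2000,0.4000)
o2: d²=200 > ρ²=22 → inactive
o3: d²=261 > ρ²=22 → inactive
o4: d²=613 > ρ²=22 → inactive
F = F_att + ΣF_rep = (2.9500,-2.8500)
Δp = p'−p = (0.2950,-0.2850); α = Δx/Fx = (59/200) / (59/20) = 1/10
check: Δy/Fy = (-57/200) / (-57/20) = 1/10 ✓

α = 1/10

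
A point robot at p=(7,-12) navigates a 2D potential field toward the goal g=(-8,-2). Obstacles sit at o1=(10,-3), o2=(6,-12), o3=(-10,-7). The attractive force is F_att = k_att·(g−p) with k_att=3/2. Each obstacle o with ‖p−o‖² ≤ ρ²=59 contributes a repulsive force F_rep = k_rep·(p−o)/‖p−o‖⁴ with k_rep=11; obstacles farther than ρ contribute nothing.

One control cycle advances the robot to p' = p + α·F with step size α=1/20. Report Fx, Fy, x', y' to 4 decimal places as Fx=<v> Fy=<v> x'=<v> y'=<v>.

F_att = 3/2·(g−p) = 3/2·(-15,10) = (-22.5000,15.0000)
o1: d²=90 > ρ²=59 → inactive
o2: d²=1 ≤ ρ²=59; F_rep = 11·(1,0)/1² = (11.0000,0.0000)
o3: d²=314 > ρ²=59 → inactive
F = F_att + ΣF_rep = (-11.5000,15.0000)
p' = p + 1/20·F = (6.4250,-11.2500)

Fx=-11.5000 Fy=15.0000 x'=6.4250 y'=-11.2500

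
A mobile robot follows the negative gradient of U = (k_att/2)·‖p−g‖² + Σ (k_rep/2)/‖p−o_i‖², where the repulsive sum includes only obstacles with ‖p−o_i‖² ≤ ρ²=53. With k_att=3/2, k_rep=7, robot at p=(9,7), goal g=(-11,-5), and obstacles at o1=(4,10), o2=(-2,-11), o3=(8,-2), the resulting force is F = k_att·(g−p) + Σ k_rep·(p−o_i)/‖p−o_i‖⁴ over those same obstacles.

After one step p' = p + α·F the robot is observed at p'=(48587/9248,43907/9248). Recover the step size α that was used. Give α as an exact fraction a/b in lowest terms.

α = 1/8

F_att = 3/2·(g−p) = 3/2·(-20,-12) = (-30.0000,-18.0000)
o1: d²=34 ≤ ρ²=53; F_rep = 7·(5,-3)/34² = (0.0303,-0.0182)
o2: d²=445 > ρ²=53 → inactive
o3: d²=82 > ρ²=53 → inactive
F = F_att + ΣF_rep = (-29.9697,-18.0182)
Δp = p'−p = (-3.7462,-2.2523); α = Δx/Fx = (-34645/9248) / (-34645/1156) = 1/8
check: Δy/Fy = (-20829/9248) / (-20829/1156) = 1/8 ✓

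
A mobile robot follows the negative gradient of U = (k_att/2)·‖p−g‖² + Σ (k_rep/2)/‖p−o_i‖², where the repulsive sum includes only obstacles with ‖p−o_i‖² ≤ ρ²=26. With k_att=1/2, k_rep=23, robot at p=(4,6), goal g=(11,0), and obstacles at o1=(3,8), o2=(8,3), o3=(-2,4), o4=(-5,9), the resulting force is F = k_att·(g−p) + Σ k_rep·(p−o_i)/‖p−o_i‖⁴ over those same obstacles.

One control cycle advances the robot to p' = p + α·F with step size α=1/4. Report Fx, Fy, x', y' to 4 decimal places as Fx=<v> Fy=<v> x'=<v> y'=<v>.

Fx=4.2728 Fy=-4.7296 x'=5.0682 y'=4.8176

F_att = 1/2·(g−p) = 1/2·(7,-6) = (3.5000,-3.0000)
o1: d²=5 ≤ ρ²=26; F_rep = 23·(1,-2)/5² = (0.9200,-1.8400)
o2: d²=25 ≤ ρ²=26; F_rep = 23·(-4,3)/25² = (-0.1472,0.1104)
o3: d²=40 > ρ²=26 → inactive
o4: d²=90 > ρ²=26 → inactive
F = F_att + ΣF_rep = (4.2728,-4.7296)
p' = p + 1/4·F = (5.0682,4.8176)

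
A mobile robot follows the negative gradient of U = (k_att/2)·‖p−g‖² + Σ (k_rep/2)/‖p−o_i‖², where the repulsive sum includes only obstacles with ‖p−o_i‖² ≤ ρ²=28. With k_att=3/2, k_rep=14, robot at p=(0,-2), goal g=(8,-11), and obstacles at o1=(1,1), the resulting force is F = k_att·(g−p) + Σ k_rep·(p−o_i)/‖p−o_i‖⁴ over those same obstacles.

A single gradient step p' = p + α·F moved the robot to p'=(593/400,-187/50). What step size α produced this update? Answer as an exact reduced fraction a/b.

F_att = 3/2·(g−p) = 3/2·(8,-9) = (12.0000,-13.5000)
o1: d²=10 ≤ ρ²=28; F_rep = 14·(-1,-3)/10² = (-0.1400,-0.4200)
F = F_att + ΣF_rep = (11.8600,-13.9200)
Δp = p'−p = (1.4825,-1.7400); α = Δx/Fx = (593/400) / (593/50) = 1/8
check: Δy/Fy = (-87/50) / (-348/25) = 1/8 ✓

α = 1/8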